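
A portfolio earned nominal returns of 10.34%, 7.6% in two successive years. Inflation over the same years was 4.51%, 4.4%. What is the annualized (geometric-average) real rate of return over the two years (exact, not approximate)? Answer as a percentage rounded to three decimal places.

4.314%

Nominal growth factor = 1.1034 × 1.0760 = 1.18725840
Price-level growth factor = 1.0451 × 1.0440 = 1.09108440
Real growth factor = 1.18725840 / 1.09108440 = 1.08814534
Annualized real rate = 1.08814534^(1/2) − 1 = 4.3142% → 4.314%.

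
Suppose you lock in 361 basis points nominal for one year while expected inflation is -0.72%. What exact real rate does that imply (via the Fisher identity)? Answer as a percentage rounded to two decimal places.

1 + r = 1.03610 / 0.99280 = 1.043614
r = 1.043614 − 1 = 4.3614%, i.e. 4.36%.

4.36%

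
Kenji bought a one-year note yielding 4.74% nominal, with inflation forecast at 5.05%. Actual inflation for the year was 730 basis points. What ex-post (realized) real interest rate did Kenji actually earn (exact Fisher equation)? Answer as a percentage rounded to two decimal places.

Ex-post: (1 + 0.0474)/(1 + 0.0730) − 1 = -2.3858%
So the realized real rate is -2.39%.

-2.39%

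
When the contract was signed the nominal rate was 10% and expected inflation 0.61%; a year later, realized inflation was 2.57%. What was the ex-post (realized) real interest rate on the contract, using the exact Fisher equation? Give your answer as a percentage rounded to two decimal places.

7.24%

Ex-post: (1 + 0.1000)/(1 + 0.0257) − 1 = 7.2438%
So the realized real rate is 7.24%.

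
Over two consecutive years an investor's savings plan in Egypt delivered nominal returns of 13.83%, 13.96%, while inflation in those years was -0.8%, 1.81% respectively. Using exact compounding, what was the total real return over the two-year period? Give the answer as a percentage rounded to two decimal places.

Nominal growth factor = 1.1383 × 1.1396 = 1.297207
Price-level growth factor = 0.9920 × 1.0181 = 1.009955
Real growth factor = 1.297207 / 1.009955 = 1.284420
Total real return = 1.284420 − 1 → 28.44%.

28.44%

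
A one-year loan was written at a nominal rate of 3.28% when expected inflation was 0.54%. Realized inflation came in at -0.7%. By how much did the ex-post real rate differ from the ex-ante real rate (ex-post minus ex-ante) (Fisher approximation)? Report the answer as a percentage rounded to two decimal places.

Ex-ante: 3.28% − 0.54% = 2.740%
Ex-post: 3.28% − (-0.7%) = 3.980%
Difference (ex-post − ex-ante) = 1.2400% → 1.24%.

1.24%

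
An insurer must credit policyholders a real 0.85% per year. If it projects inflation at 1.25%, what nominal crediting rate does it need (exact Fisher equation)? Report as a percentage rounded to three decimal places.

2.111%

(1 + i) = (1 + r)(1 + π) = 1.00850 × 1.01250 = 1.02110625
i = 1.02110625 − 1, so the required nominal rate is 2.111%.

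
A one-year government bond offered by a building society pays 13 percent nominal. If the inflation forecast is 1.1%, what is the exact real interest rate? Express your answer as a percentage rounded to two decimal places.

1 + r = 1.13000 / 1.01100 = 1.117705
r = 1.117705 − 1 = 11.7705%, i.e. 11.77%.

11.77%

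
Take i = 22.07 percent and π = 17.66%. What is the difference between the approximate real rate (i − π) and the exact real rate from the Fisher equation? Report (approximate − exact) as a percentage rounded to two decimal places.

Approximate: r ≈ 22.070% − 17.660% = 4.4100%
Exact: (1 + 0.2207)/(1 + 0.1766) − 1 = 3.7481%
Error = 4.4100% − 3.7481% = 0.6619% → 0.66%.

0.66%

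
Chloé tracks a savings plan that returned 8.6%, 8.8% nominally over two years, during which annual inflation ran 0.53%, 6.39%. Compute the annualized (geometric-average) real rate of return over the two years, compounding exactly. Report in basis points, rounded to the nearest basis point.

511 basis points

Compound the nominal returns: 1.0860 × 1.0880 = 1.18156800.
Compound inflation: 1.0053 × 1.0639 = 1.06953867.
Deflate: 1.18156800 / 1.06953867 = 1.10474547.
Annualized real rate = 1.10474547^(1/2) − 1 = 5.1069% → 511 basis points.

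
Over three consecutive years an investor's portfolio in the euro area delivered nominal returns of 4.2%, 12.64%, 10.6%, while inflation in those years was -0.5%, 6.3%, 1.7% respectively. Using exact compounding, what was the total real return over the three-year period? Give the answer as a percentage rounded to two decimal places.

Compound the nominal returns: 1.0420 × 1.1264 × 1.1060 = 1.298122.
Compound inflation: 0.9950 × 1.0630 × 1.0170 = 1.075666.
Deflate: 1.298122 / 1.075666 = 1.206808.
Total real return = 1.206808 − 1 → 20.68%.

20.68%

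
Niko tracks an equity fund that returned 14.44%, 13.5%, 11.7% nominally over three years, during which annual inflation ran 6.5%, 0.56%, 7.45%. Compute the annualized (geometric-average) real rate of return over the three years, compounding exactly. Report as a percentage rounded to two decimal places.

8.03%

Compound the nominal returns: 1.1444 × 1.1350 × 1.1170 = 1.45086460.
Compound inflation: 1.0650 × 1.0056 × 1.0745 = 1.15075082.
Deflate: 1.45086460 / 1.15075082 = 1.26079823.
Annualized real rate = 1.26079823^(1/3) − 1 = 8.0310% → 8.03%.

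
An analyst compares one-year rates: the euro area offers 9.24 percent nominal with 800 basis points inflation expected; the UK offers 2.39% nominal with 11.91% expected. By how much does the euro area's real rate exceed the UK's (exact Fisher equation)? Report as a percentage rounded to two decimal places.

The euro area: (1 + 0.0924)/(1 + 0.0800) − 1 = 1.14815%
The UK: (1 + 0.0239)/(1 + 0.1191) − 1 = -8.50684%
Differential = 1.14815% − (-8.50684%) = 9.65498% → 9.65%.

9.65%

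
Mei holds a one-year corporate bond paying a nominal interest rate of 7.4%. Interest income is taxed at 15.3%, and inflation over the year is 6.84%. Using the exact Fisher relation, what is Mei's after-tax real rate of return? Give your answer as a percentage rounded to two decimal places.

-0.54%

After-tax nominal return = 7.4% × (1 − 0.153) = 6.2678%.
1 + r = 1.062678 / 1.06840 = 0.994644
After-tax real rate = 0.994644 − 1 → -0.54%.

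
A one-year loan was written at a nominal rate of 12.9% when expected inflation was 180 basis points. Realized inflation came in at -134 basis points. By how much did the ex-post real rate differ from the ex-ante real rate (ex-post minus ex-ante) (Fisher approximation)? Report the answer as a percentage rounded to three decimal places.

3.140%

Ex-ante: 12.9% − 1.8% = 11.100%
Ex-post: 12.9% − (-1.34%) = 14.240%
Difference (ex-post − ex-ante) = 3.1400% → 3.140%.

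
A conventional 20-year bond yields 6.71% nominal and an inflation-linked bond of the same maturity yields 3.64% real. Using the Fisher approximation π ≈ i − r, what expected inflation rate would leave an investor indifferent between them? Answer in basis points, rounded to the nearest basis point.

307 basis points

π ≈ i − r = 6.71% − 3.64% → 307 basis points.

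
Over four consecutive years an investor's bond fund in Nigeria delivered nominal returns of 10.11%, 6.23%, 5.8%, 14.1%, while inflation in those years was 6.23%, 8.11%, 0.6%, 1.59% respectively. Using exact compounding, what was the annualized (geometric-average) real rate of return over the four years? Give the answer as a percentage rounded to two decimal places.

Compound the nominal returns: 1.1011 × 1.0623 × 1.0580 × 1.1410 = 1.41203433.
Compound inflation: 1.0623 × 1.0811 × 1.0060 × 1.0159 = 1.17371320.
Deflate: 1.41203433 / 1.17371320 = 1.20304886.
Annualized real rate = 1.20304886^(1/4) − 1 = 4.7299% → 4.73%.

4.73%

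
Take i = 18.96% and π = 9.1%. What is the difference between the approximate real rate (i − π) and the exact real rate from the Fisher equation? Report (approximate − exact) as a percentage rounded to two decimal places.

Approximate: r ≈ 18.960% − 9.100% = 9.8600%
Exact: (1 + 0.1896)/(1 + 0.0910) − 1 = 9.0376%
Error = 9.8600% − 9.0376% = 0.8224% → 0.82%.

0.82%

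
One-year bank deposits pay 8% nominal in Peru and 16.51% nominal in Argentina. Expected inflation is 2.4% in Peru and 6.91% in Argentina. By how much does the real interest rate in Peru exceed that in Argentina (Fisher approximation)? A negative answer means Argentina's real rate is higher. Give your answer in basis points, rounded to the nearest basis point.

-400 basis points

Peru: 8% − 2.4% = 5.600%
Argentina: 16.51% − 6.91% = 9.600%
Differential = -4.000% → -400 basis points.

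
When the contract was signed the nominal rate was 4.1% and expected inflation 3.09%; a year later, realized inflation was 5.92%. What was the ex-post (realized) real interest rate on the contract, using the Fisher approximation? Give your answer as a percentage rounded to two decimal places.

-1.82%

Ex-post: 4.1% − 5.92% = -1.820%
So the realized real rate is -1.82%.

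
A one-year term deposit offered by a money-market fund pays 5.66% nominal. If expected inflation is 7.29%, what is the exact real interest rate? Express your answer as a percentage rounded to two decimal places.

-1.52%

By the Fisher identity, 1 + r = (1 + i)/(1 + π).
1 + r = 1.05660 / 1.07290 = 0.984808
r = 0.984808 − 1 = -1.5192%, i.e. -1.52%.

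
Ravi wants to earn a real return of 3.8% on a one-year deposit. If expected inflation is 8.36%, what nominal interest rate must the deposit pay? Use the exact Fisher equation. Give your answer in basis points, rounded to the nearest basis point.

(1 + i) = (1 + r)(1 + π) = 1.03800 × 1.08360 = 1.1247768
i = 1.1247768 − 1, so the required nominal rate is 1248 basis points.

1248 basis points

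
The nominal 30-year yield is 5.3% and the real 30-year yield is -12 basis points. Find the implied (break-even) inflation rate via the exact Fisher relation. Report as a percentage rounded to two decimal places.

5.43%

(1 + π) = (1 + i)/(1 + r) = 1.05300 / 0.99880 = 1.054265
Break-even inflation = 1.054265 − 1 → 5.43%.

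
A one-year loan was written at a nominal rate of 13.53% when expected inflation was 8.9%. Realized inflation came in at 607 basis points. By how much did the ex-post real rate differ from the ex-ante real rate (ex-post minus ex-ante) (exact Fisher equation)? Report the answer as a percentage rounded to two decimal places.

Ex-ante: (1 + 0.1353)/(1 + 0.0890) − 1 = 4.2516%
Ex-post: (1 + 0.1353)/(1 + 0.0607) − 1 = 7.0331%
Difference (ex-post − ex-ante) = 2.7815% → 2.78%.

2.78%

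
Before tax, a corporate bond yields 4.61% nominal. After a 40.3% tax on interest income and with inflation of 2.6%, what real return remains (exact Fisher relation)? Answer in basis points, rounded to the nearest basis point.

After-tax nominal return = 4.61% × (1 − 0.403) = 2.75217%.
1 + r = 1.0275217 / 1.02600 = 1.001483
After-tax real rate = 1.001483 − 1 → 15 basis points.

15 basis points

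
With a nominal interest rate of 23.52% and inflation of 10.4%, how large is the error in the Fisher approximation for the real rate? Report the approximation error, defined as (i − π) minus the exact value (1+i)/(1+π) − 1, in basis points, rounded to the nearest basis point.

124 basis points

Approximate: r ≈ 23.520% − 10.400% = 13.1200%
Exact: (1 + 0.2352)/(1 + 0.1040) − 1 = 11.8841%
Error = 13.1200% − 11.8841% = 1.2359% → 124 basis points.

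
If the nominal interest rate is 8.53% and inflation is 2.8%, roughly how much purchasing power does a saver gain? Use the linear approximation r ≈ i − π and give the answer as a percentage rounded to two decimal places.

5.73%

r ≈ i − π = 8.53% − 2.8% = 5.73%.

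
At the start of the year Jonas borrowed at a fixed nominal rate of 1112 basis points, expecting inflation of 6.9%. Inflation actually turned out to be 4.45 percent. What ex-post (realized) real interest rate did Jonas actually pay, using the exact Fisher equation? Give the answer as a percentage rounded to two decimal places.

6.39%

Ex-post: (1 + 0.1112)/(1 + 0.0445) − 1 = 6.3858%
So the realized real rate is 6.39%.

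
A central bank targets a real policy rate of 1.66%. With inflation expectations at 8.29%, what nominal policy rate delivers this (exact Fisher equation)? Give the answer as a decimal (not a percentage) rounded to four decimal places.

0.1009

(1 + i) = (1 + r)(1 + π) = 1.01660 × 1.08290 = 1.10087614
i = 1.10087614 − 1, so the required nominal rate is 0.1009.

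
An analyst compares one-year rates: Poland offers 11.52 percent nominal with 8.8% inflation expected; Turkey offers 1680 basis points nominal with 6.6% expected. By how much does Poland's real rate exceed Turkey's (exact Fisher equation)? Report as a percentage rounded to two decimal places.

-7.07%

Poland: (1 + 0.1152)/(1 + 0.0880) − 1 = 2.5000%
Turkey: (1 + 0.1680)/(1 + 0.0660) − 1 = 9.5685%
Differential = 2.5000% − 9.5685% = -7.0685% → -7.07%.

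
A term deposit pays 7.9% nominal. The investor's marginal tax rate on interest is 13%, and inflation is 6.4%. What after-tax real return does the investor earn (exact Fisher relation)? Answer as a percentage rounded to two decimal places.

After-tax nominal return = 7.9% × (1 − 0.13) = 6.8730%.
1 + r = 1.06873 / 1.06400 = 1.004445
After-tax real rate = 1.004445 − 1 → 0.44%.

0.44%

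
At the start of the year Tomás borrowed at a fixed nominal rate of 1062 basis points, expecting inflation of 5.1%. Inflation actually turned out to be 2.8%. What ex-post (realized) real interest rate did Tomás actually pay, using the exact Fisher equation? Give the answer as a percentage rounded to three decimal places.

Ex-post: (1 + 0.1062)/(1 + 0.0280) − 1 = 7.6070%
So the realized real rate is 7.607%.

7.607%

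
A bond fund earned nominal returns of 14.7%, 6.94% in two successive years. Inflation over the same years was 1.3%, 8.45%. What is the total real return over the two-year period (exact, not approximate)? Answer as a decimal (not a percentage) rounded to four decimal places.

Nominal growth factor = 1.1470 × 1.0694 = 1.226602
Price-level growth factor = 1.0130 × 1.0845 = 1.098599
Real growth factor = 1.226602 / 1.098599 = 1.116515
Total real return = 1.116515 − 1 → 0.1165.

0.1165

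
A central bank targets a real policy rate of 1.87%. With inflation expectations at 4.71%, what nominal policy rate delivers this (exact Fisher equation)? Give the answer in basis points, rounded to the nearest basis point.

667 basis points

(1 + i) = (1 + r)(1 + π) = 1.01870 × 1.04710 = 1.06668077
i = 1.06668077 − 1, so the required nominal rate is 667 basis points.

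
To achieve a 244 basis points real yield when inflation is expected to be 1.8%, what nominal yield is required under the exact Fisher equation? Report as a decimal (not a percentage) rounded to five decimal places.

(1 + i) = (1 + r)(1 + π) = 1.02440 × 1.01800 = 1.0428392
i = 1.0428392 − 1, so the required nominal rate is 0.04284.

0.04284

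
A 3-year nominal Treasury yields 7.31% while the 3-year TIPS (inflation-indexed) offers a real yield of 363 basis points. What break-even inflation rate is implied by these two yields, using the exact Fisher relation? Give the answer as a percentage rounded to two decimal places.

3.55%

(1 + π) = (1 + i)/(1 + r) = 1.07310 / 1.03630 = 1.035511
Break-even inflation = 1.035511 − 1 → 3.55%.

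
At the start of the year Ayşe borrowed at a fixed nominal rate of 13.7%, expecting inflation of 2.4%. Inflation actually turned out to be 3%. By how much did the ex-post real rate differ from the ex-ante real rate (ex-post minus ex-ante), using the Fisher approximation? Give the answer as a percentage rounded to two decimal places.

-0.60%

Ex-ante: 13.7% − 2.4% = 11.300%
Ex-post: 13.7% − 3% = 10.700%
Difference (ex-post − ex-ante) = -0.6000% → -0.60%.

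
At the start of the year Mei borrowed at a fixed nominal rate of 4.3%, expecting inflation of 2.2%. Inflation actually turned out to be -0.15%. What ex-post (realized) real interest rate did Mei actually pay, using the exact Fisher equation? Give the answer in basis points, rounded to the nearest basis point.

Ex-post: (1 + 0.0430)/(1 − 0.0015) − 1 = 4.4567%
So the realized real rate is 446 basis points.

446 basis points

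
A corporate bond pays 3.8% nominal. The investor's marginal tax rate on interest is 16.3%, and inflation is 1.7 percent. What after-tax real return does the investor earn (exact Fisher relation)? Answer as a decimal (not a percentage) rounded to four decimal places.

After-tax nominal return = 3.8% × (1 − 0.163) = 3.1806%.
1 + r = 1.031806 / 1.01700 = 1.014559
After-tax real rate = 1.014559 − 1 → 0.0146.

0.0146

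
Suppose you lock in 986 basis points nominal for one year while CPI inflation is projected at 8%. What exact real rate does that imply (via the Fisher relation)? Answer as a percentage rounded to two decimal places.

1 + r = 1.09860 / 1.08000 = 1.017222
r = 1.017222 − 1 = 1.7222%, i.e. 1.72%.

1.72%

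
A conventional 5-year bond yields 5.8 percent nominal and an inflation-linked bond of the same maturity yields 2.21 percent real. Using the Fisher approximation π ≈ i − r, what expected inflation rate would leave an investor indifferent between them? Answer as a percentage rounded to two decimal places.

3.59%

π ≈ i − r = 5.8% − 2.21% → 3.59%.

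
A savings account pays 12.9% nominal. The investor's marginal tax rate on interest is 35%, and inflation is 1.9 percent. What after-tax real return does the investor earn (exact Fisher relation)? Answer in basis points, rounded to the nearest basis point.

636 basis points

After-tax nominal return = 12.9% × (1 − 0.35) = 8.3850%.
1 + r = 1.08385 / 1.01900 = 1.063641
After-tax real rate = 1.063641 − 1 → 636 basis points.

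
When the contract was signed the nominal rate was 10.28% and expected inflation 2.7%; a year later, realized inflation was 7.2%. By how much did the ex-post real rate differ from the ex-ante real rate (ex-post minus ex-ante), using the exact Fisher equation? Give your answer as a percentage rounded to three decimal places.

-4.508%

Ex-ante: (1 + 0.1028)/(1 + 0.0270) − 1 = 7.3807%
Ex-post: (1 + 0.1028)/(1 + 0.0720) − 1 = 2.8731%
Difference (ex-post − ex-ante) = -4.5076% → -4.508%.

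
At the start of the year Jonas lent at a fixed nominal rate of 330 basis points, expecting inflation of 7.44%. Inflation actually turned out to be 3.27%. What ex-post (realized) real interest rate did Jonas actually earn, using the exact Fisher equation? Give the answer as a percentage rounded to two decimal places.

0.03%

Ex-post: (1 + 0.0330)/(1 + 0.0327) − 1 = 0.0291%
So the realized real rate is 0.03%.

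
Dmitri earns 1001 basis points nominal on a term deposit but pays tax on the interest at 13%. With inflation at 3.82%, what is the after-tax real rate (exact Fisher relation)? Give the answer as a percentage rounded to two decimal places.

4.71%

After-tax nominal return = 10.01% × (1 − 0.13) = 8.7087%.
1 + r = 1.087087 / 1.03820 = 1.047088
After-tax real rate = 1.047088 − 1 → 4.71%.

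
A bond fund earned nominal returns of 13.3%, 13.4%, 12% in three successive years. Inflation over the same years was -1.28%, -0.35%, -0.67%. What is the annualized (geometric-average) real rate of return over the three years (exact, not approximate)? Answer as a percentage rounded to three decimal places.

13.771%

Nominal growth factor = 1.1330 × 1.1340 × 1.1200 = 1.43900064
Price-level growth factor = 0.9872 × 0.9965 × 0.9933 = 0.97715371
Real growth factor = 1.43900064 / 0.97715371 = 1.47264512
Annualized real rate = 1.47264512^(1/3) − 1 = 13.7713% → 13.771%.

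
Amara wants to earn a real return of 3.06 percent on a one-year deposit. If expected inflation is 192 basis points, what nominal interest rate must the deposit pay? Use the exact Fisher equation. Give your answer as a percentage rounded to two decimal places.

(1 + i) = (1 + r)(1 + π) = 1.03060 × 1.01920 = 1.05038752
i = 1.05038752 − 1, so the required nominal rate is 5.04%.

5.04%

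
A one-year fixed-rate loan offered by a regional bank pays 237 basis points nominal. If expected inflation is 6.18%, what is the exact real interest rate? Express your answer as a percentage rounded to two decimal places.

-3.59%

By the Fisher relation, 1 + r = (1 + i)/(1 + π).
1 + r = 1.02370 / 1.06180 = 0.964118
r = 0.964118 − 1 = -3.5882%, i.e. -3.59%.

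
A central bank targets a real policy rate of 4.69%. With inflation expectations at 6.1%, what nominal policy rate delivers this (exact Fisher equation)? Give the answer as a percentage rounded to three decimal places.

11.076%

(1 + i) = (1 + r)(1 + π) = 1.04690 × 1.06100 = 1.1107609
i = 1.1107609 − 1, so the required nominal rate is 11.076%.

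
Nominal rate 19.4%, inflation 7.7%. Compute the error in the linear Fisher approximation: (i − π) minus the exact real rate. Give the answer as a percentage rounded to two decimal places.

0.84%

Approximate: r ≈ 19.400% − 7.700% = 11.7000%
Exact: (1 + 0.1940)/(1 + 0.0770) − 1 = 10.8635%
Error = 11.7000% − 10.8635% = 0.8365% → 0.84%.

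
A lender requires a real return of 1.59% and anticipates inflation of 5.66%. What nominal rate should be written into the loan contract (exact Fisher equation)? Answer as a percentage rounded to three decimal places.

(1 + i) = (1 + r)(1 + π) = 1.01590 × 1.05660 = 1.07339994
i = 1.07339994 − 1, so the required nominal rate is 7.340%.

7.340%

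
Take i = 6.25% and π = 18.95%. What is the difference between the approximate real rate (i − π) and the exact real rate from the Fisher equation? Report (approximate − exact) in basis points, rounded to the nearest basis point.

-202 basis points

Approximate: r ≈ 6.250% − 18.950% = -12.7000%
Exact: (1 + 0.0625)/(1 + 0.1895) − 1 = -10.6768%
Error = -12.7000% − (-10.6768%) = -2.0232% → -202 basis points.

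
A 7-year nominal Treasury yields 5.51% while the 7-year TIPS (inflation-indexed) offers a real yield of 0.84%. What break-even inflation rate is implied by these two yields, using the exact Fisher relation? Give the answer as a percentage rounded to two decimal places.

(1 + π) = (1 + i)/(1 + r) = 1.05510 / 1.00840 = 1.046311
Break-even inflation = 1.046311 − 1 → 4.63%.

4.63%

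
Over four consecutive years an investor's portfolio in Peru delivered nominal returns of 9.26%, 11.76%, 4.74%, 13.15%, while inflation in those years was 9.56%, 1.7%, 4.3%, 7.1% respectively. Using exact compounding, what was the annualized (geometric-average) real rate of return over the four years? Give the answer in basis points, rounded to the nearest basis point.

Nominal growth factor = 1.0926 × 1.1176 × 1.0474 × 1.1315 = 1.44715389
Price-level growth factor = 1.0956 × 1.0170 × 1.0430 × 1.0710 = 1.24464860
Real growth factor = 1.44715389 / 1.24464860 = 1.16270077
Annualized real rate = 1.16270077^(1/4) − 1 = 3.8406% → 384 basis points.

384 basis points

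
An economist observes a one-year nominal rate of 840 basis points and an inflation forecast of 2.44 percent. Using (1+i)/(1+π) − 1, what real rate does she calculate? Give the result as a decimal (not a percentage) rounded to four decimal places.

0.0582

By the Fisher identity, 1 + r = (1 + i)/(1 + π).
1 + r = 1.08400 / 1.02440 = 1.058180
r = 1.058180 − 1 = 5.8180%, i.e. 0.0582.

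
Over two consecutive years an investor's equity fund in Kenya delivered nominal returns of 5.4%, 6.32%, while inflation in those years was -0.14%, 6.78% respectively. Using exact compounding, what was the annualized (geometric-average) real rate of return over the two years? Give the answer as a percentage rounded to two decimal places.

2.51%

Nominal growth factor = 1.0540 × 1.0632 = 1.12061280
Price-level growth factor = 0.9986 × 1.0678 = 1.06630508
Real growth factor = 1.12061280 / 1.06630508 = 1.05093075
Annualized real rate = 1.05093075^(1/2) − 1 = 2.5149% → 2.51%.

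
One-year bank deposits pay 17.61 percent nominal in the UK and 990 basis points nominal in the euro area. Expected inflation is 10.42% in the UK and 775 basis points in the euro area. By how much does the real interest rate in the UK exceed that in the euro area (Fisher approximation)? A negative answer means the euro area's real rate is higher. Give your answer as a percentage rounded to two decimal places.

5.04%

The UK: 17.61% − 10.42% = 7.190%
The euro area: 9.9% − 7.75% = 2.150%
Differential = 5.040% → 5.04%.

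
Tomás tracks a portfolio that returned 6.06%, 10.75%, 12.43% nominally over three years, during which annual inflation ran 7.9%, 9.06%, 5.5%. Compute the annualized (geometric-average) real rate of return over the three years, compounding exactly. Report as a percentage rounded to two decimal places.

2.08%

Compound the nominal returns: 1.0606 × 1.1075 × 1.1243 = 1.32061908.
Compound inflation: 1.0790 × 1.0906 × 1.0550 = 1.24147906.
Deflate: 1.32061908 / 1.24147906 = 1.06374656.
Annualized real rate = 1.06374656^(1/3) − 1 = 2.0813% → 2.08%.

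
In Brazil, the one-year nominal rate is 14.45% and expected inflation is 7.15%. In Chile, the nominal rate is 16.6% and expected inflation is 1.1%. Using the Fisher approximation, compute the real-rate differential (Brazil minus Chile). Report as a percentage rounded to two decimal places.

Brazil: 14.45% − 7.15% = 7.300%
Chile: 16.6% − 1.1% = 15.500%
Differential = -8.200% → -8.20%.

-8.20%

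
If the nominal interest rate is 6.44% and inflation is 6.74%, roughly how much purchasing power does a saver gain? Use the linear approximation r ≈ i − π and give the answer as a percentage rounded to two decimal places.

-0.30%

r ≈ i − π = 6.44% − 6.74% = -0.30%.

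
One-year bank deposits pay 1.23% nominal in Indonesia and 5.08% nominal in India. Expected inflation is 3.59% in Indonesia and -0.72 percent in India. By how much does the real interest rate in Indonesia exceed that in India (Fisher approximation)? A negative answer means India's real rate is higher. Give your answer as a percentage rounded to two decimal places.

-8.16%

Indonesia: 1.23% − 3.59% = -2.360%
India: 5.08% − (-0.72%) = 5.800%
Differential = -8.160% → -8.16%.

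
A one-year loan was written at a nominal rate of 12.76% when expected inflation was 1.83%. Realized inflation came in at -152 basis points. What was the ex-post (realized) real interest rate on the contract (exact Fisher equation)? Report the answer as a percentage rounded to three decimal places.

Ex-post: (1 + 0.1276)/(1 − 0.0152) − 1 = 14.5004%
So the realized real rate is 14.500%.

14.500%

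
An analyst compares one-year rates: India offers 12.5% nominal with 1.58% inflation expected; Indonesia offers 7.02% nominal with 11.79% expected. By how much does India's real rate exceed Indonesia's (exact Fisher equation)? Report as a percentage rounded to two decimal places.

15.02%

India: (1 + 0.1250)/(1 + 0.0158) − 1 = 10.7501%
Indonesia: (1 + 0.0702)/(1 + 0.1179) − 1 = -4.2669%
Differential = 10.7501% − (-4.2669%) = 15.0171% → 15.02%.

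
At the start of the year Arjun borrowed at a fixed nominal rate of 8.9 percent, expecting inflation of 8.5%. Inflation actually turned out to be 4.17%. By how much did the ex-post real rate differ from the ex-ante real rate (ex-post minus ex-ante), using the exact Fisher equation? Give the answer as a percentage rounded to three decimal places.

4.172%

Ex-ante: (1 + 0.0890)/(1 + 0.0850) − 1 = 0.3687%
Ex-post: (1 + 0.0890)/(1 + 0.0417) − 1 = 4.5407%
Difference (ex-post − ex-ante) = 4.1720% → 4.172%.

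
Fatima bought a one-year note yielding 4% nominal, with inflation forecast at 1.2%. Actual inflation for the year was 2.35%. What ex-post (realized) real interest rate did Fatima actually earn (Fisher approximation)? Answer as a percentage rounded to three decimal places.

Ex-post: 4% − 2.35% = 1.650%
So the realized real rate is 1.650%.

1.650%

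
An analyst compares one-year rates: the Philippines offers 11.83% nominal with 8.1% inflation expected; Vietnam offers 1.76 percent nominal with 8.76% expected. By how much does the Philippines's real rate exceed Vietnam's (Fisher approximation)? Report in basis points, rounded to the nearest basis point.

1073 basis points

The Philippines: 11.83% − 8.1% = 3.730%
Vietnam: 1.76% − 8.76% = -7.000%
Differential = 10.730% → 1073 basis points.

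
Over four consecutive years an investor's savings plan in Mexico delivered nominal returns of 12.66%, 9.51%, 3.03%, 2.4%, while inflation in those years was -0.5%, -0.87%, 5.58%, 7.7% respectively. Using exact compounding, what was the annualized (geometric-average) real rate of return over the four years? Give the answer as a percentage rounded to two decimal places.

Nominal growth factor = 1.1266 × 1.0951 × 1.0303 × 1.0240 = 1.30162890
Price-level growth factor = 0.9950 × 0.9913 × 1.0558 × 1.0770 = 1.12156784
Real growth factor = 1.30162890 / 1.12156784 = 1.16054406
Annualized real rate = 1.16054406^(1/4) − 1 = 3.7924% → 3.79%.

3.79%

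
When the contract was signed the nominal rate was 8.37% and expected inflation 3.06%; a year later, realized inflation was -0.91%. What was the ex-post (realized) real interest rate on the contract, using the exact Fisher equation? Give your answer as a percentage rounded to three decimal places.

9.365%

Ex-post: (1 + 0.0837)/(1 − 0.0091) − 1 = 9.3652%
So the realized real rate is 9.365%.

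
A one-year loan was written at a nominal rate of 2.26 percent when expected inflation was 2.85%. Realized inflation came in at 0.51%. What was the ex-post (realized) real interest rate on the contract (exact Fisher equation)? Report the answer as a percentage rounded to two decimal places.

Ex-post: (1 + 0.0226)/(1 + 0.0051) − 1 = 1.7411%
So the realized real rate is 1.74%.

1.74%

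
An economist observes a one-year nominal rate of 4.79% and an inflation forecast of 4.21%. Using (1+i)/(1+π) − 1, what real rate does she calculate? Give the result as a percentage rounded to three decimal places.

0.557%

1 + r = 1.04790 / 1.04210 = 1.005566
r = 1.005566 − 1 = 0.5566%, i.e. 0.557%.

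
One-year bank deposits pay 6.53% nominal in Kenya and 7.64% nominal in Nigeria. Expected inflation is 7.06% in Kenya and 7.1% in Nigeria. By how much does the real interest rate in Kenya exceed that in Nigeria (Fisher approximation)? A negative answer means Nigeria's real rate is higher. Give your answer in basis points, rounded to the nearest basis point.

Kenya: 6.53% − 7.06% = -0.530%
Nigeria: 7.64% − 7.1% = 0.540%
Differential = -1.070% → -107 basis points.

-107 basis points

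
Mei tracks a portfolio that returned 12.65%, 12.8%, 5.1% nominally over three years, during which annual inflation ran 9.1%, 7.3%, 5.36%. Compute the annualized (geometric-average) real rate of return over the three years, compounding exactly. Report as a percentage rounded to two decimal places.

2.69%

Nominal growth factor = 1.1265 × 1.1280 × 1.0510 = 1.33549729
Price-level growth factor = 1.0910 × 1.0730 × 1.0536 = 1.23338946
Real growth factor = 1.33549729 / 1.23338946 = 1.08278636
Annualized real rate = 1.08278636^(1/3) − 1 = 2.6867% → 2.69%.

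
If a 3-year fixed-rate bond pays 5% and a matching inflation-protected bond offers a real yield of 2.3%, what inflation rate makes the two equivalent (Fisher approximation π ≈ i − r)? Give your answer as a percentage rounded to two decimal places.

π ≈ i − r = 5% − 2.3% → 2.70%.

2.70%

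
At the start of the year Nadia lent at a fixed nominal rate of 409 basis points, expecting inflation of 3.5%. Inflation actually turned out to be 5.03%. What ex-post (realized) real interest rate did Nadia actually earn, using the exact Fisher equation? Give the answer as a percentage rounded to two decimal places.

Ex-post: (1 + 0.0409)/(1 + 0.0503) − 1 = -0.89498%
So the realized real rate is -0.89%.

-0.89%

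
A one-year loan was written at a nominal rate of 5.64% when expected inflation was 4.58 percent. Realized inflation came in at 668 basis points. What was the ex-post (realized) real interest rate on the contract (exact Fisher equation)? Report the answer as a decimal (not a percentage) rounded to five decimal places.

Ex-post: (1 + 0.0564)/(1 + 0.0668) − 1 = -0.9749%
So the realized real rate is -0.00975.

-0.00975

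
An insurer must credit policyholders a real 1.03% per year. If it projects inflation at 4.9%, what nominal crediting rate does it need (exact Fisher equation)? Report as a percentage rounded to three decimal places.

5.980%

(1 + i) = (1 + r)(1 + π) = 1.01030 × 1.04900 = 1.0598047
i = 1.0598047 − 1, so the required nominal rate is 5.980%.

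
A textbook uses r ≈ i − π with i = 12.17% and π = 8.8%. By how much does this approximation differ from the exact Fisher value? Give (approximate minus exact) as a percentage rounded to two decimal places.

Approximate: r ≈ 12.170% − 8.800% = 3.3700%
Exact: (1 + 0.1217)/(1 + 0.0880) − 1 = 3.0974%
Error = 3.3700% − 3.0974% = 0.2726% → 0.27%.

0.27%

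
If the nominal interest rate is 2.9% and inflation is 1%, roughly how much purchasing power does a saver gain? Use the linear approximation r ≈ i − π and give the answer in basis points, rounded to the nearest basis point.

r ≈ i − π = 2.9% − 1% = 190 basis points.

190 basis points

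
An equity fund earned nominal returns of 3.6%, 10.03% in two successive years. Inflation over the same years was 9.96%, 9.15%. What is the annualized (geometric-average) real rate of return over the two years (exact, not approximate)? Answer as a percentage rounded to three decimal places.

-2.545%

Nominal growth factor = 1.0360 × 1.1003 = 1.139910800
Price-level growth factor = 1.0996 × 1.0915 = 1.200213400
Real growth factor = 1.139910800 / 1.200213400 = 0.949756768
Annualized real rate = 0.949756768^(1/2) − 1 = -2.54453% → -2.545%.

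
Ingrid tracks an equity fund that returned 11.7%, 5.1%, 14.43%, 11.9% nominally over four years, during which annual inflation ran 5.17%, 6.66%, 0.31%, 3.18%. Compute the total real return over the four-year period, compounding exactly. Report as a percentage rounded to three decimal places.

29.477%

Nominal growth factor = 1.1170 × 1.0510 × 1.1443 × 1.1190 = 1.503232
Price-level growth factor = 1.0517 × 1.0666 × 1.0031 × 1.0318 = 1.161003
Real growth factor = 1.503232 / 1.161003 = 1.294770
Total real return = 1.294770 − 1 → 29.477%.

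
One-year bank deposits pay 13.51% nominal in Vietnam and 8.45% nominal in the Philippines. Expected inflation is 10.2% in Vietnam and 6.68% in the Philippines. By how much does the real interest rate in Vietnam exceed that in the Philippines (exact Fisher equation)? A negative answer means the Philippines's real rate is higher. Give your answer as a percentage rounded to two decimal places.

1.34%

Vietnam: (1 + 0.1351)/(1 + 0.1020) − 1 = 3.0036%
The Philippines: (1 + 0.0845)/(1 + 0.0668) − 1 = 1.6592%
Differential = 3.0036% − 1.6592% = 1.3445% → 1.34%.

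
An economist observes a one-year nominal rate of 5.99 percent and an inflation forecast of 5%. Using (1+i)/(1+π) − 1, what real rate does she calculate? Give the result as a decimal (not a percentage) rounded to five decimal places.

1 + r = 1.05990 / 1.05000 = 1.009429
r = 1.009429 − 1 = 0.9429%, i.e. 0.00943.

0.00943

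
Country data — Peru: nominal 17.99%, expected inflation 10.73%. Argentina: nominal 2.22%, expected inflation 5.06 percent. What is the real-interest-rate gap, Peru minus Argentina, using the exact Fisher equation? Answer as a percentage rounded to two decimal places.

Peru: (1 + 0.1799)/(1 + 0.1073) − 1 = 6.5565%
Argentina: (1 + 0.0222)/(1 + 0.0506) − 1 = -2.7032%
Differential = 6.5565% − (-2.7032%) = 9.2597% → 9.26%.

9.26%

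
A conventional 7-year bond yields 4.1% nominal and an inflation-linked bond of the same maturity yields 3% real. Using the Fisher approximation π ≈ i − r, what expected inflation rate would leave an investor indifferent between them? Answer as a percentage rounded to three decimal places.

1.100%

π ≈ i − r = 4.1% − 3% → 1.100%.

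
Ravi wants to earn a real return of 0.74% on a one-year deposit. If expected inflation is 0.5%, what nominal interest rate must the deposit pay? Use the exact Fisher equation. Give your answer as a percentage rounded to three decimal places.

1.244%

(1 + i) = (1 + r)(1 + π) = 1.00740 × 1.00500 = 1.012437
i = 1.012437 − 1, so the required nominal rate is 1.244%.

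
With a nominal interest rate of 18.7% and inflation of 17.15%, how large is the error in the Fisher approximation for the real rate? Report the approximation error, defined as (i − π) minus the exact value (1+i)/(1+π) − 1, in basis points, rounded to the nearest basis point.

23 basis points

Approximate: r ≈ 18.700% − 17.150% = 1.5500%
Exact: (1 + 0.1870)/(1 + 0.1715) − 1 = 1.3231%
Error = 1.5500% − 1.3231% = 0.2269% → 23 basis points.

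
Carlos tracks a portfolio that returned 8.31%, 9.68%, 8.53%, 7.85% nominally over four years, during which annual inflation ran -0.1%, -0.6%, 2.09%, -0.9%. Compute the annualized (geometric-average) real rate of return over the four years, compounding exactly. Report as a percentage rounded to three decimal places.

8.465%

Nominal growth factor = 1.0831 × 1.0968 × 1.0853 × 1.0785 = 1.39048385
Price-level growth factor = 0.9990 × 0.9940 × 1.0209 × 0.9910 = 1.00463599
Real growth factor = 1.39048385 / 1.00463599 = 1.38406734
Annualized real rate = 1.38406734^(1/4) − 1 = 8.4649% → 8.465%.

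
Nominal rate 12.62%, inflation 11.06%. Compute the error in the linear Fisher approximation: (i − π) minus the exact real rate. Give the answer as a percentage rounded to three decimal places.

0.155%

Approximate: r ≈ 12.620% − 11.060% = 1.5600%
Exact: (1 + 0.1262)/(1 + 0.1106) − 1 = 1.4046%
Error = 1.5600% − 1.4046% = 0.1554% → 0.155%.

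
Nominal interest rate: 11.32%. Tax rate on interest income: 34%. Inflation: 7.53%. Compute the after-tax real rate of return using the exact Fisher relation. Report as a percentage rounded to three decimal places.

-0.055%

After-tax nominal return = 11.32% × (1 − 0.34) = 7.4712%.
1 + r = 1.074712 / 1.07530 = 0.999453
After-tax real rate = 0.999453 − 1 → -0.055%.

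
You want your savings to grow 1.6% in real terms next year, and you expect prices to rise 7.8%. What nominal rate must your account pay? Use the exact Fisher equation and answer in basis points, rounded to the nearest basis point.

952 basis points

(1 + i) = (1 + r)(1 + π) = 1.01600 × 1.07800 = 1.095248
i = 1.095248 − 1, so the required nominal rate is 952 basis points.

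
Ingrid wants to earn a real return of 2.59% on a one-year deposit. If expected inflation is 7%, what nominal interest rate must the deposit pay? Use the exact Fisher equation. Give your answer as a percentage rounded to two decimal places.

(1 + i) = (1 + r)(1 + π) = 1.02590 × 1.07000 = 1.097713
i = 1.097713 − 1, so the required nominal rate is 9.77%.

9.77%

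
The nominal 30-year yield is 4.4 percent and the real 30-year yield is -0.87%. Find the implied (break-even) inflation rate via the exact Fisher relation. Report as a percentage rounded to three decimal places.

(1 + π) = (1 + i)/(1 + r) = 1.04400 / 0.99130 = 1.053163
Break-even inflation = 1.053163 − 1 → 5.316%.

5.316%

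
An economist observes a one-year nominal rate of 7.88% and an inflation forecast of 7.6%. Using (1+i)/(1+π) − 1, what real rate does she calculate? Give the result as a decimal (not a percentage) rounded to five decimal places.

0.00260

By the Fisher relation, 1 + r = (1 + i)/(1 + π).
1 + r = 1.07880 / 1.07600 = 1.002602
r = 1.002602 − 1 = 0.2602%, i.e. 0.00260.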